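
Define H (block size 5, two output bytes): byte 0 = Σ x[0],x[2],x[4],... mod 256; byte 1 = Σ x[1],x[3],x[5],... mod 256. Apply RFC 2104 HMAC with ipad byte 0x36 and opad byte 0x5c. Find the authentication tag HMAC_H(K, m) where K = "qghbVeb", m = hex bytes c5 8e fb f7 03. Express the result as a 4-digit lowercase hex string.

9666

Key "qghbVeb" = 71 67 68 62 56 65 62 is 7 bytes > B = 5, so hash it first: H(key) = 91 2e, then zero-pad to 5 bytes: K' = 91 2e 00 00 00.
K' ⊕ ipad = a7 18 36 36 36.  K' ⊕ opad = cd 72 5c 5c 5c.
Inner input = (K'⊕ipad) ∥ m = a7 18 36 36 36 ∥ c5 8e fb f7 03.
Inner hash: even-index sum = 664 mod 256 = 152; odd-index sum = 529 mod 256 = 17 → 98 11.
Outer input = (K'⊕opad) ∥ inner = cd 72 5c 5c 5c ∥ 98 11.
Outer hash (tag): even-index sum = 406 mod 256 = 150; odd-index sum = 358 mod 256 = 102 → 96 66.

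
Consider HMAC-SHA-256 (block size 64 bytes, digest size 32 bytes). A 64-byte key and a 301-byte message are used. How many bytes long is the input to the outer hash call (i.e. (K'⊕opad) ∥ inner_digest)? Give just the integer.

Key is 64 ≤ 64 bytes, zero-padded: |K'| = 64.
Outer input = (K'⊕opad) ∥ H(inner) → 64 + 32 = 96 bytes.

96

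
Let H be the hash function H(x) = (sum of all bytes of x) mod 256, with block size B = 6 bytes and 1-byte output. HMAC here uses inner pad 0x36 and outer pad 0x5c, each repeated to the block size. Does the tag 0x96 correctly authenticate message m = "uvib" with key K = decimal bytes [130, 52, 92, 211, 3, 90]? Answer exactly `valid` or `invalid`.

valid

Key decimal bytes [130, 52, 92, 211, 3, 90] = 82 34 5c d3 03 5a is exactly B = 6 bytes: K' = 82 34 5c d3 03 5a.
K' ⊕ ipad = b4 02 6a e5 35 6c; K' ⊕ opad = de 68 00 8f 5f 06.
Inner hash: sum = 180+2+106+229+53+108+117+118+105+98 = 1116; mod 256 = 92 → 5c.
Outer hash (recomputed tag): sum = 222+104+0+143+95+6+92 = 662; mod 256 = 150 → 96.
Recomputed tag = 96; claimed = 96 → match.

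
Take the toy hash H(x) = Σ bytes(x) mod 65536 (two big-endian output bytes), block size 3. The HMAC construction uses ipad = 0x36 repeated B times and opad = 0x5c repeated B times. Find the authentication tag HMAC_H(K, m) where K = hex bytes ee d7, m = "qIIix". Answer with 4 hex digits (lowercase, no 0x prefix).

026f

Key hex bytes ee d7 is 2 bytes ≤ B = 3; zero-pad to 3 bytes: K' = ee d7 00.
K' ⊕ ipad = d8 e1 36.  K' ⊕ opad = b2 8b 5c.
Inner input = (K'⊕ipad) ∥ m = d8 e1 36 ∥ 71 49 49 69 78.
Inner hash: sum = 216+225+54+113+73+73+105+120 = 979 → 03 d3.
Outer input = (K'⊕opad) ∥ inner = b2 8b 5c ∥ 03 d3.
Outer hash (tag): sum = 178+139+92+3+211 = 623 → 02 6f.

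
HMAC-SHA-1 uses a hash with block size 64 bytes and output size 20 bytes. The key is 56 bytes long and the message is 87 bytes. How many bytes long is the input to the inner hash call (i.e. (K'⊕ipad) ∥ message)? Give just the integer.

Key is 56 ≤ 64 bytes, zero-padded: |K'| = 64.
Inner input = (K'⊕ipad) ∥ m → 64 + 87 = 151 bytes.

151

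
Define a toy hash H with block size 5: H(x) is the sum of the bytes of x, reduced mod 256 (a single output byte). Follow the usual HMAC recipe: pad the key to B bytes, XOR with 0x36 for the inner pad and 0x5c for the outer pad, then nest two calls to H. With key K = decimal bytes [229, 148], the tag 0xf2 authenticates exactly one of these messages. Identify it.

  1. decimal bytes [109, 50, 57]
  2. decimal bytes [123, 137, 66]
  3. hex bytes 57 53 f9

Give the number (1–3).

Key decimal bytes [229, 148] = e5 94 is 2 bytes ≤ B = 5; zero-pad to 5 bytes: K' = e5 94 00 00 00.
K' ⊕ ipad = d3 a2 36 36 36; K' ⊕ opad = b9 c8 5c 5c 5c.
m1: inner = H(d3 a2 36 36 36 6d 32 39) = ef; tag = H(b9 c8 5c 5c 5c ef) = 84
m2: inner = H(d3 a2 36 36 36 7b 89 42) = 5d; tag = H(b9 c8 5c 5c 5c 5d) = f2 ← matches
m3: inner = H(d3 a2 36 36 36 57 53 f9) = ba; tag = H(b9 c8 5c 5c 5c ba) = 4f

2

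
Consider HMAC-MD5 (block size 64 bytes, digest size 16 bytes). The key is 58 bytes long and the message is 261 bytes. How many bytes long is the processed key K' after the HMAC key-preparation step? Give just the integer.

Key is 58 ≤ 64 bytes, zero-padded: |K'| = 64.

64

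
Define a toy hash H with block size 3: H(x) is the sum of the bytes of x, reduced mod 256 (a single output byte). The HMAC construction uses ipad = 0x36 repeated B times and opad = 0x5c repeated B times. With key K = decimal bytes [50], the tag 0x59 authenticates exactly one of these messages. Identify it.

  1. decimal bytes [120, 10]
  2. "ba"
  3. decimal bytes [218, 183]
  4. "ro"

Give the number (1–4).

Key decimal bytes [50] = 32 is 1 byte ≤ B = 3; zero-pad to 3 bytes: K' = 32 00 00.
K' ⊕ ipad = 04 36 36; K' ⊕ opad = 6e 5c 5c.
m1: inner = H(04 36 36 78 0a) = f2; tag = H(6e 5c 5c f2) = 18
m2: inner = H(04 36 36 62 61) = 33; tag = H(6e 5c 5c 33) = 59 ← matches
m3: inner = H(04 36 36 da b7) = 01; tag = H(6e 5c 5c 01) = 27
m4: inner = H(04 36 36 72 6f) = 51; tag = H(6e 5c 5c 51) = 77

2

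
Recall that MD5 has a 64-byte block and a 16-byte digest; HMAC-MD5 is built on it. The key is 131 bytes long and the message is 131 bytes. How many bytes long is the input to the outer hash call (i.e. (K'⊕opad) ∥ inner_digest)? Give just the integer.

Key is 131 > 64 bytes, so it is hashed to 16 bytes then zero-padded to 64: |K'| = 64.
Outer input = (K'⊕opad) ∥ H(inner) → 64 + 16 = 80 bytes.

80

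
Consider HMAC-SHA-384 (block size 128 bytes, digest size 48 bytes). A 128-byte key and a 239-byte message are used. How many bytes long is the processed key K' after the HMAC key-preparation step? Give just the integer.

Key is 128 ≤ 128 bytes, zero-padded: |K'| = 128.

128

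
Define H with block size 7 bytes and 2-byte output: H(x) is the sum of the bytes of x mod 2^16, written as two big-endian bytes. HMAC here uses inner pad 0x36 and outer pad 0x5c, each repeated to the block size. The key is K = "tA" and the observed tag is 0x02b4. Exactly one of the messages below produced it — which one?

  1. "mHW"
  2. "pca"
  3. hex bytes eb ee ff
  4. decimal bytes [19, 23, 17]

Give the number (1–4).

3

Key "tA" = 74 41 is 2 bytes ≤ B = 7; zero-pad to 7 bytes: K' = 74 41 00 00 00 00 00.
K' ⊕ ipad = 42 77 36 36 36 36 36; K' ⊕ opad = 28 1d 5c 5c 5c 5c 5c.
m1: inner = H(42 77 36 36 36 36 36 6d 48 57) = 02 d3; tag = H(28 1d 5c 5c 5c 5c 5c 02 d3) = 02e6
m2: inner = H(42 77 36 36 36 36 36 70 63 61) = 02 fb; tag = H(28 1d 5c 5c 5c 5c 5c 02 fb) = 030e
m3: inner = H(42 77 36 36 36 36 36 eb ee ff) = 04 9f; tag = H(28 1d 5c 5c 5c 5c 5c 04 9f) = 02b4 ← matches
m4: inner = H(42 77 36 36 36 36 36 13 17 11) = 02 02; tag = H(28 1d 5c 5c 5c 5c 5c 02 02) = 0215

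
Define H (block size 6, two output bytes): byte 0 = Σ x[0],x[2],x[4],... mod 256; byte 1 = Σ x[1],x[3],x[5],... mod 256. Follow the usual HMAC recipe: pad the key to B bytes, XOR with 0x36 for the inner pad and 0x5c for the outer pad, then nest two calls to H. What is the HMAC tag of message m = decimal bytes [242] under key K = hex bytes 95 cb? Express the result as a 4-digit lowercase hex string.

82b8

Key hex bytes 95 cb is 2 bytes ≤ B = 6; zero-pad to 6 bytes: K' = 95 cb 00 00 00 00.
K' ⊕ ipad = a3 fd 36 36 36 36.  K' ⊕ opad = c9 97 5c 5c 5c 5c.
Inner input = (K'⊕ipad) ∥ m = a3 fd 36 36 36 36 ∥ f2.
Inner hash: even-index sum = 513 mod 256 = 1; odd-index sum = 361 mod 256 = 105 → 01 69.
Outer input = (K'⊕opad) ∥ inner = c9 97 5c 5c 5c 5c ∥ 01 69.
Outer hash (tag): even-index sum = 386 mod 256 = 130; odd-index sum = 440 mod 256 = 184 → 82 b8.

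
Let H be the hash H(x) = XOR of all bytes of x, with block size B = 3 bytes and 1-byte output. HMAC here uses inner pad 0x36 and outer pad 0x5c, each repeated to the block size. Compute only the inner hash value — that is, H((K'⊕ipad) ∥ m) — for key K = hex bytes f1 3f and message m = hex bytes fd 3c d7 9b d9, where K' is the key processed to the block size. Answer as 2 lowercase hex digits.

Key hex bytes f1 3f is 2 bytes ≤ B = 3; zero-pad to 3 bytes: K' = f1 3f 00.
K' ⊕ ipad = c7 09 36.
Inner input = c7 09 36 ∥ fd 3c d7 9b d9.
Inner hash: XOR c7⊕09⊕36⊕fd⊕3c⊕d7⊕9b⊕d9 = ac.

ac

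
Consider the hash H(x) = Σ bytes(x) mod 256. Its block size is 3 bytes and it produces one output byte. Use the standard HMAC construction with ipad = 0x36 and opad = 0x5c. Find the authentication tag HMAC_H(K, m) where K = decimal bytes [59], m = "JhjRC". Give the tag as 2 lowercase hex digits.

Key decimal bytes [59] = 3b is 1 byte ≤ B = 3; zero-pad to 3 bytes: K' = 3b 00 00.
K' ⊕ ipad = 0d 36 36.  K' ⊕ opad = 67 5c 5c.
Inner input = (K'⊕ipad) ∥ m = 0d 36 36 ∥ 4a 68 6a 52 43.
Inner hash: sum = 13+54+54+74+104+106+82+67 = 554; mod 256 = 42 → 2a.
Outer input = (K'⊕opad) ∥ inner = 67 5c 5c ∥ 2a.
Outer hash (tag): sum = 103+92+92+42 = 329; mod 256 = 73 → 49.

49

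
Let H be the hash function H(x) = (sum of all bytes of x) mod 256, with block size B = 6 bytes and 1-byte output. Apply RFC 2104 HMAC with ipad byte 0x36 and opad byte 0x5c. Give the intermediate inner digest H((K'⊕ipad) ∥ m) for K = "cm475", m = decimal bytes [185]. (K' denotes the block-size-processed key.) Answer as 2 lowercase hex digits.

Key "cm475" = 63 6d 34 37 35 is 5 bytes ≤ B = 6; zero-pad to 6 bytes: K' = 63 6d 34 37 35 00.
K' ⊕ ipad = 55 5b 02 01 03 36.
Inner input = 55 5b 02 01 03 36 ∥ b9.
Inner hash: sum = 85+91+2+1+3+54+185 = 421; mod 256 = 165 → a5.

a5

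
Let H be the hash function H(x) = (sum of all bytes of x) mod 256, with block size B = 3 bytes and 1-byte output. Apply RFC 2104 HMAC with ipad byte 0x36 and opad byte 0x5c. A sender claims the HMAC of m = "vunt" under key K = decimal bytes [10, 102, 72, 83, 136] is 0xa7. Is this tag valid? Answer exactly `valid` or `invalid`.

invalid

Key decimal bytes [10, 102, 72, 83, 136] = 0a 66 48 53 88 is 5 bytes > B = 3, so hash it first: H(key) = 93, then zero-pad to 3 bytes: K' = 93 00 00.
K' ⊕ ipad = a5 36 36; K' ⊕ opad = cf 5c 5c.
Inner hash: sum = 165+54+54+118+117+110+116 = 734; mod 256 = 222 → de.
Outer hash (recomputed tag): sum = 207+92+92+222 = 613; mod 256 = 101 → 65.
Recomputed tag = 65; claimed = a7 → mismatch.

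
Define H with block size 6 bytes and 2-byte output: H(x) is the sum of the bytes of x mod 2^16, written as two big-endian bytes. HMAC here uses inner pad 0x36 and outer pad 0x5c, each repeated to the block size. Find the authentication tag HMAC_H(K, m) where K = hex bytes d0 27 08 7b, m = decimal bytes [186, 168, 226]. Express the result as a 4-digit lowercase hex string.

Key hex bytes d0 27 08 7b is 4 bytes ≤ B = 6; zero-pad to 6 bytes: K' = d0 27 08 7b 00 00.
K' ⊕ ipad = e6 11 3e 4d 36 36.  K' ⊕ opad = 8c 7b 54 27 5c 5c.
Inner input = (K'⊕ipad) ∥ m = e6 11 3e 4d 36 36 ∥ ba a8 e2.
Inner hash: sum = 230+17+62+77+54+54+186+168+226 = 1074 → 04 32.
Outer input = (K'⊕opad) ∥ inner = 8c 7b 54 27 5c 5c ∥ 04 32.
Outer hash (tag): sum = 140+123+84+39+92+92+4+50 = 624 → 02 70.

0270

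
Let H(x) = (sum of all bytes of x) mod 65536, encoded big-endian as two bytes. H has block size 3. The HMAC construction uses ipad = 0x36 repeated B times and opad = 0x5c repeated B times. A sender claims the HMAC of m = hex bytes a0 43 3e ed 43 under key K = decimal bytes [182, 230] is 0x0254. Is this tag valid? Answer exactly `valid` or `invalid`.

invalid

Key decimal bytes [182, 230] = b6 e6 is 2 bytes ≤ B = 3; zero-pad to 3 bytes: K' = b6 e6 00.
K' ⊕ ipad = 80 d0 36; K' ⊕ opad = ea ba 5c.
Inner hash: sum = 128+208+54+160+67+62+237+67 = 983 → 03 d7.
Outer hash (recomputed tag): sum = 234+186+92+3+215 = 730 → 02 da.
Recomputed tag = 02da; claimed = 0254 → mismatch.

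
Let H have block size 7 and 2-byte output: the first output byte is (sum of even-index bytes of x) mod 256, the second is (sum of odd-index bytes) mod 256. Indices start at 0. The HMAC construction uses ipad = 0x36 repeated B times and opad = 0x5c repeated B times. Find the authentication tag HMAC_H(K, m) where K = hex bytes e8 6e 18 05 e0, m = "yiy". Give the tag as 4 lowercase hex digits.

c368

Key hex bytes e8 6e 18 05 e0 is 5 bytes ≤ B = 7; zero-pad to 7 bytes: K' = e8 6e 18 05 e0 00 00.
K' ⊕ ipad = de 58 2e 33 d6 36 36.  K' ⊕ opad = b4 32 44 59 bc 5c 5c.
Inner input = (K'⊕ipad) ∥ m = de 58 2e 33 d6 36 36 ∥ 79 69 79.
Inner hash: even-index sum = 641 mod 256 = 129; odd-index sum = 435 mod 256 = 179 → 81 b3.
Outer input = (K'⊕opad) ∥ inner = b4 32 44 59 bc 5c 5c ∥ 81 b3.
Outer hash (tag): even-index sum = 707 mod 256 = 195; odd-index sum = 360 mod 256 = 104 → c3 68.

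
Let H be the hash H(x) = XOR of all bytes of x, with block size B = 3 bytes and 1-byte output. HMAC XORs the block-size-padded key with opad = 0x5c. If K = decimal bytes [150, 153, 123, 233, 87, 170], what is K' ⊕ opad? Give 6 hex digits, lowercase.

3c5c5c

Key decimal bytes [150, 153, 123, 233, 87, 170] = 96 99 7b e9 57 aa is 6 bytes > B = 3, so hash it first: H(key) = 60, then zero-pad to 3 bytes: K' = 60 00 00.
XOR each byte with 0x5c: 60⊕5c=3c, 00⊕5c=5c, 00⊕5c=5c.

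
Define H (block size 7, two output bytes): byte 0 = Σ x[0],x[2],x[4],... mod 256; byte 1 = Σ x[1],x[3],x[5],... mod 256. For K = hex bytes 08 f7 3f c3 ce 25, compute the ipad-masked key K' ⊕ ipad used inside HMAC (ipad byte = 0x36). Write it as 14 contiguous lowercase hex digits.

3ec109f5f81336

Key hex bytes 08 f7 3f c3 ce 25 is 6 bytes ≤ B = 7; zero-pad to 7 bytes: K' = 08 f7 3f c3 ce 25 00.
XOR each byte with 0x36: 08⊕36=3e, f7⊕36=c1, 3f⊕36=09, c3⊕36=f5, ce⊕36=f8, 25⊕36=13, 00⊕36=36.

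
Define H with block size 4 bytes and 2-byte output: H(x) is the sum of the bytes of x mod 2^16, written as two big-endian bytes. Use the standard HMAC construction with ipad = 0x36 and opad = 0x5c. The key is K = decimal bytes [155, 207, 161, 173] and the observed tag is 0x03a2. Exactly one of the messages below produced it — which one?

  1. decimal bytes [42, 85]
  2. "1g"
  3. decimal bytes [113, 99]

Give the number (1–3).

1

Key decimal bytes [155, 207, 161, 173] = 9b cf a1 ad is exactly B = 4 bytes: K' = 9b cf a1 ad.
K' ⊕ ipad = ad f9 97 9b; K' ⊕ opad = c7 93 fd f1.
m1: inner = H(ad f9 97 9b 2a 55) = 03 57; tag = H(c7 93 fd f1 03 57) = 03a2 ← matches
m2: inner = H(ad f9 97 9b 31 67) = 03 70; tag = H(c7 93 fd f1 03 70) = 03bb
m3: inner = H(ad f9 97 9b 71 63) = 03 ac; tag = H(c7 93 fd f1 03 ac) = 03f7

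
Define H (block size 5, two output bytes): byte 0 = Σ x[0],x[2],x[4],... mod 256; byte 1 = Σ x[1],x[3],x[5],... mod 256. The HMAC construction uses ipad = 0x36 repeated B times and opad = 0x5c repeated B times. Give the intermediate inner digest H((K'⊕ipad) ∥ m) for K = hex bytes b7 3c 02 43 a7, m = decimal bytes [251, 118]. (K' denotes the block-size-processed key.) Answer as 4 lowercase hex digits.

bc7a

Key hex bytes b7 3c 02 43 a7 is exactly B = 5 bytes: K' = b7 3c 02 43 a7.
K' ⊕ ipad = 81 0a 34 75 91.
Inner input = 81 0a 34 75 91 ∥ fb 76.
Inner hash: even-index sum = 444 mod 256 = 188; odd-index sum = 378 mod 256 = 122 → bc 7a.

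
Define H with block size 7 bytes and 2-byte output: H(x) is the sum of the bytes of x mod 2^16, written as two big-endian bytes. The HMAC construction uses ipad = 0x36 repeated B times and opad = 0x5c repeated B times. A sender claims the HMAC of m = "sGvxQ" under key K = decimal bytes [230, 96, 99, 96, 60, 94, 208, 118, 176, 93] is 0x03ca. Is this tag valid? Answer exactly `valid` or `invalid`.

Key decimal bytes [230, 96, 99, 96, 60, 94, 208, 118, 176, 93] = e6 60 63 60 3c 5e d0 76 b0 5d is 10 bytes > B = 7, so hash it first: H(key) = 04 f6, then zero-pad to 7 bytes: K' = 04 f6 00 00 00 00 00.
K' ⊕ ipad = 32 c0 36 36 36 36 36; K' ⊕ opad = 58 aa 5c 5c 5c 5c 5c.
Inner hash: sum = 50+192+54+54+54+54+54+115+71+118+120+81 = 1017 → 03 f9.
Outer hash (recomputed tag): sum = 88+170+92+92+92+92+92+3+249 = 970 → 03 ca.
Recomputed tag = 03ca; claimed = 03ca → match.

valid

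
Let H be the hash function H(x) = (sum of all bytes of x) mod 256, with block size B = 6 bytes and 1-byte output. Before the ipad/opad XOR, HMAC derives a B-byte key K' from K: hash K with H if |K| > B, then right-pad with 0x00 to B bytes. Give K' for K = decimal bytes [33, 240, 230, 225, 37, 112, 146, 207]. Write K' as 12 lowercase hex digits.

|K| = 8 > B = 6, so first hash the key.
H(K): sum = 33+240+230+225+37+112+146+207 = 1230; mod 256 = 206 → ce.
Zero-pad H(K) = ce to 6 bytes: K' = ce 00 00 00 00 00.

ce0000000000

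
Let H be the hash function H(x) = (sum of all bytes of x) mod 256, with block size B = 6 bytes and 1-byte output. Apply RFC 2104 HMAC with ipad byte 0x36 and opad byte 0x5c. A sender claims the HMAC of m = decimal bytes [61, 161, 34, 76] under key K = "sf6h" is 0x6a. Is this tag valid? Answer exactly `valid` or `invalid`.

Key "sf6h" = 73 66 36 68 is 4 bytes ≤ B = 6; zero-pad to 6 bytes: K' = 73 66 36 68 00 00.
K' ⊕ ipad = 45 50 00 5e 36 36; K' ⊕ opad = 2f 3a 6a 34 5c 5c.
Inner hash: sum = 69+80+0+94+54+54+61+161+34+76 = 683; mod 256 = 171 → ab.
Outer hash (recomputed tag): sum = 47+58+106+52+92+92+171 = 618; mod 256 = 106 → 6a.
Recomputed tag = 6a; claimed = 6a → match.

valid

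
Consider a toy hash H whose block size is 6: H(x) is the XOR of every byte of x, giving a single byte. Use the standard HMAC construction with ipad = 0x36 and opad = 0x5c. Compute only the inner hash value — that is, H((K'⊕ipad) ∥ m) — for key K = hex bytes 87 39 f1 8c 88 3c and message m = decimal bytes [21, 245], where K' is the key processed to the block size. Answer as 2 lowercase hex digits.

97

Key hex bytes 87 39 f1 8c 88 3c is exactly B = 6 bytes: K' = 87 39 f1 8c 88 3c.
K' ⊕ ipad = b1 0f c7 ba be 0a.
Inner input = b1 0f c7 ba be 0a ∥ 15 f5.
Inner hash: XOR b1⊕0f⊕c7⊕ba⊕be⊕0a⊕15⊕f5 = 97.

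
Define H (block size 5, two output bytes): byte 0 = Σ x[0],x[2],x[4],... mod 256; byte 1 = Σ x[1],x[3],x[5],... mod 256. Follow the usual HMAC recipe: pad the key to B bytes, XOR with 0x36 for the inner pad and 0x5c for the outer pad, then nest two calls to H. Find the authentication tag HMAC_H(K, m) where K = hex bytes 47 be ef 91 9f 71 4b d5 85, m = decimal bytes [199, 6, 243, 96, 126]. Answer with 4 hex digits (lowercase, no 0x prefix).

Key hex bytes 47 be ef 91 9f 71 4b d5 85 is 9 bytes > B = 5, so hash it first: H(key) = a5 95, then zero-pad to 5 bytes: K' = a5 95 00 00 00.
K' ⊕ ipad = 93 a3 36 36 36.  K' ⊕ opad = f9 c9 5c 5c 5c.
Inner input = (K'⊕ipad) ∥ m = 93 a3 36 36 36 ∥ c7 06 f3 60 7e.
Inner hash: even-index sum = 357 mod 256 = 101; odd-index sum = 785 mod 256 = 17 → 65 11.
Outer input = (K'⊕opad) ∥ inner = f9 c9 5c 5c 5c ∥ 65 11.
Outer hash (tag): even-index sum = 450 mod 256 = 194; odd-index sum = 394 mod 256 = 138 → c2 8a.

c28a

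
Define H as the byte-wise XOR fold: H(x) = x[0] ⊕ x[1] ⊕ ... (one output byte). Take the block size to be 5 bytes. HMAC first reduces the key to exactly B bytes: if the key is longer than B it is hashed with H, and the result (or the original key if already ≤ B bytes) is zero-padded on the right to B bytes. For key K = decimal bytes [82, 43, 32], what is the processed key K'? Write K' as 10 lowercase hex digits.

522b200000

Key decimal bytes [82, 43, 32] = 52 2b 20 is 3 bytes ≤ B = 5; zero-pad to 5 bytes: K' = 52 2b 20 00 00.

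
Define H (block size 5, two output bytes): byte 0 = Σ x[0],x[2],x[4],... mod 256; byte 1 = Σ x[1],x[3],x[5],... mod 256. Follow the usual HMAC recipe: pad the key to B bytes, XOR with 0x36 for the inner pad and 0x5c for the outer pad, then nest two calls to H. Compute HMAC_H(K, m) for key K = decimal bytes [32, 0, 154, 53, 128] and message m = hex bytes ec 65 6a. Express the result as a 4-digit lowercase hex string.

Key decimal bytes [32, 0, 154, 53, 128] = 20 00 9a 35 80 is exactly B = 5 bytes: K' = 20 00 9a 35 80.
K' ⊕ ipad = 16 36 ac 03 b6.  K' ⊕ opad = 7c 5c c6 69 dc.
Inner input = (K'⊕ipad) ∥ m = 16 36 ac 03 b6 ∥ ec 65 6a.
Inner hash: even-index sum = 477 mod 256 = 221; odd-index sum = 399 mod 256 = 143 → dd 8f.
Outer input = (K'⊕opad) ∥ inner = 7c 5c c6 69 dc ∥ dd 8f.
Outer hash (tag): even-index sum = 685 mod 256 = 173; odd-index sum = 418 mod 256 = 162 → ad a2.

ada2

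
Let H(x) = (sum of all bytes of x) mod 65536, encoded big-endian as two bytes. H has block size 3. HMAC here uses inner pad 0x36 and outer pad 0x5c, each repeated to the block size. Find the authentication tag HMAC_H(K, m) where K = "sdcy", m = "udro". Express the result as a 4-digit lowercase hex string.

Key "sdcy" = 73 64 63 79 is 4 bytes > B = 3, so hash it first: H(key) = 01 b3, then zero-pad to 3 bytes: K' = 01 b3 00.
K' ⊕ ipad = 37 85 36.  K' ⊕ opad = 5d ef 5c.
Inner input = (K'⊕ipad) ∥ m = 37 85 36 ∥ 75 64 72 6f.
Inner hash: sum = 55+133+54+117+100+114+111 = 684 → 02 ac.
Outer input = (K'⊕opad) ∥ inner = 5d ef 5c ∥ 02 ac.
Outer hash (tag): sum = 93+239+92+2+172 = 598 → 02 56.

0256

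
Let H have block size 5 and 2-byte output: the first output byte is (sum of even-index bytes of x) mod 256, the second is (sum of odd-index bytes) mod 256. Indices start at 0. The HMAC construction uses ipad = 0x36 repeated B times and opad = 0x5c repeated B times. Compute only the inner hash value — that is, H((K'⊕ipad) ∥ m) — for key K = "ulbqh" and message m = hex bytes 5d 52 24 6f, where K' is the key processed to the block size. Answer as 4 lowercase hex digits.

Key "ulbqh" = 75 6c 62 71 68 is exactly B = 5 bytes: K' = 75 6c 62 71 68.
K' ⊕ ipad = 43 5a 54 47 5e.
Inner input = 43 5a 54 47 5e ∥ 5d 52 24 6f.
Inner hash: even-index sum = 438 mod 256 = 182; odd-index sum = 290 mod 256 = 34 → b6 22.

b622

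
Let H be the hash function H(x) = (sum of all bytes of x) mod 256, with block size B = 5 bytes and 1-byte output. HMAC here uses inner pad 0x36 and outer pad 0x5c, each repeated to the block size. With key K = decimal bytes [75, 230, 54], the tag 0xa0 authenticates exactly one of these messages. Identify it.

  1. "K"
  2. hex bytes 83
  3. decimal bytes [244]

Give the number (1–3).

3

Key decimal bytes [75, 230, 54] = 4b e6 36 is 3 bytes ≤ B = 5; zero-pad to 5 bytes: K' = 4b e6 36 00 00.
K' ⊕ ipad = 7d d0 00 36 36; K' ⊕ opad = 17 ba 6a 5c 5c.
m1: inner = H(7d d0 00 36 36 4b) = 04; tag = H(17 ba 6a 5c 5c 04) = f7
m2: inner = H(7d d0 00 36 36 83) = 3c; tag = H(17 ba 6a 5c 5c 3c) = 2f
m3: inner = H(7d d0 00 36 36 f4) = ad; tag = H(17 ba 6a 5c 5c ad) = a0 ← matches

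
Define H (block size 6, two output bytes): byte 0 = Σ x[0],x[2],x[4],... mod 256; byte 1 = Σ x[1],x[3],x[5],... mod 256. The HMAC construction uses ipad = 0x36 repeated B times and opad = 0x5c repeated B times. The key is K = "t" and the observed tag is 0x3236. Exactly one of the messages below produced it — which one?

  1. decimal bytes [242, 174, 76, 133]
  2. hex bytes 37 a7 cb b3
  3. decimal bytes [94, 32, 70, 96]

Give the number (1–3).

3

Key "t" = 74 is 1 byte ≤ B = 6; zero-pad to 6 bytes: K' = 74 00 00 00 00 00.
K' ⊕ ipad = 42 36 36 36 36 36; K' ⊕ opad = 28 5c 5c 5c 5c 5c.
m1: inner = H(42 36 36 36 36 36 f2 ae 4c 85) = ec d5; tag = H(28 5c 5c 5c 5c 5c ec d5) = cce9
m2: inner = H(42 36 36 36 36 36 37 a7 cb b3) = b0 fc; tag = H(28 5c 5c 5c 5c 5c b0 fc) = 9010
m3: inner = H(42 36 36 36 36 36 5e 20 46 60) = 52 22; tag = H(28 5c 5c 5c 5c 5c 52 22) = 3236 ← matches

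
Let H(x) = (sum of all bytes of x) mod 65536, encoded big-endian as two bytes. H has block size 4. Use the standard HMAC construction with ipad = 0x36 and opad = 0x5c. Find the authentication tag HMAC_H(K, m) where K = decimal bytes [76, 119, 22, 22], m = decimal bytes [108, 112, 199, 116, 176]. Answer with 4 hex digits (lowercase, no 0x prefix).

Key decimal bytes [76, 119, 22, 22] = 4c 77 16 16 is exactly B = 4 bytes: K' = 4c 77 16 16.
K' ⊕ ipad = 7a 41 20 20.  K' ⊕ opad = 10 2b 4a 4a.
Inner input = (K'⊕ipad) ∥ m = 7a 41 20 20 ∥ 6c 70 c7 74 b0.
Inner hash: sum = 122+65+32+32+108+112+199+116+176 = 962 → 03 c2.
Outer input = (K'⊕opad) ∥ inner = 10 2b 4a 4a ∥ 03 c2.
Outer hash (tag): sum = 16+43+74+74+3+194 = 404 → 01 94.

0194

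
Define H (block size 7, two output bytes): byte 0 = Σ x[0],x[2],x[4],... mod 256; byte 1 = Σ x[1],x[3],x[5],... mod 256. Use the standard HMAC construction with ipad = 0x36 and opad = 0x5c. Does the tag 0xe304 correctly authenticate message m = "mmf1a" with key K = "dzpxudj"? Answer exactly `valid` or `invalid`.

Key "dzpxudj" = 64 7a 70 78 75 64 6a is exactly B = 7 bytes: K' = 64 7a 70 78 75 64 6a.
K' ⊕ ipad = 52 4c 46 4e 43 52 5c; K' ⊕ opad = 38 26 2c 24 29 38 36.
Inner hash: even-index sum = 469 mod 256 = 213; odd-index sum = 544 mod 256 = 32 → d5 20.
Outer hash (recomputed tag): even-index sum = 227 mod 256 = 227; odd-index sum = 343 mod 256 = 87 → e3 57.
Recomputed tag = e357; claimed = e304 → mismatch.

invalid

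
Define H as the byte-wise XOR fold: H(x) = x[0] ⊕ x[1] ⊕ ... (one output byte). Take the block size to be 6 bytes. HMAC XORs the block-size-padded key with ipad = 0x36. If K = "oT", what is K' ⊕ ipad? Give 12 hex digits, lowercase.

Key "oT" = 6f 54 is 2 bytes ≤ B = 6; zero-pad to 6 bytes: K' = 6f 54 00 00 00 00.
XOR each byte with 0x36: 6f⊕36=59, 54⊕36=62, 00⊕36=36, 00⊕36=36, 00⊕36=36, 00⊕36=36.

596236363636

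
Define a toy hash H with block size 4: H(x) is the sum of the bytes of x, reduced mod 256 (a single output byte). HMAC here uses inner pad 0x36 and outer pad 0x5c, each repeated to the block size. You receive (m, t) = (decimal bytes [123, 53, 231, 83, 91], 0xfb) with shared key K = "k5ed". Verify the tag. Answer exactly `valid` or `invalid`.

invalid

Key "k5ed" = 6b 35 65 64 is exactly B = 4 bytes: K' = 6b 35 65 64.
K' ⊕ ipad = 5d 03 53 52; K' ⊕ opad = 37 69 39 38.
Inner hash: sum = 93+3+83+82+123+53+231+83+91 = 842; mod 256 = 74 → 4a.
Outer hash (recomputed tag): sum = 55+105+57+56+74 = 347; mod 256 = 91 → 5b.
Recomputed tag = 5b; claimed = fb → mismatch.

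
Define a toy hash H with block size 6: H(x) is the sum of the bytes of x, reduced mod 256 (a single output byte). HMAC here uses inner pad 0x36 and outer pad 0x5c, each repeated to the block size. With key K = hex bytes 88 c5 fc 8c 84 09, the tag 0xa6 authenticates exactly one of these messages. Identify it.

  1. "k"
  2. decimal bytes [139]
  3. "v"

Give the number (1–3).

Key hex bytes 88 c5 fc 8c 84 09 is exactly B = 6 bytes: K' = 88 c5 fc 8c 84 09.
K' ⊕ ipad = be f3 ca ba b2 3f; K' ⊕ opad = d4 99 a0 d0 d8 55.
m1: inner = H(be f3 ca ba b2 3f 6b) = 91; tag = H(d4 99 a0 d0 d8 55 91) = 9b
m2: inner = H(be f3 ca ba b2 3f 8b) = b1; tag = H(d4 99 a0 d0 d8 55 b1) = bb
m3: inner = H(be f3 ca ba b2 3f 76) = 9c; tag = H(d4 99 a0 d0 d8 55 9c) = a6 ← matches

3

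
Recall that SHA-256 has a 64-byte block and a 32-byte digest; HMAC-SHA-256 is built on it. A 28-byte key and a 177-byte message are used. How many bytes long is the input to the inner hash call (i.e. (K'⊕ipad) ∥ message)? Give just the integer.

Key is 28 ≤ 64 bytes, zero-padded: |K'| = 64.
Inner input = (K'⊕ipad) ∥ m → 64 + 177 = 241 bytes.

241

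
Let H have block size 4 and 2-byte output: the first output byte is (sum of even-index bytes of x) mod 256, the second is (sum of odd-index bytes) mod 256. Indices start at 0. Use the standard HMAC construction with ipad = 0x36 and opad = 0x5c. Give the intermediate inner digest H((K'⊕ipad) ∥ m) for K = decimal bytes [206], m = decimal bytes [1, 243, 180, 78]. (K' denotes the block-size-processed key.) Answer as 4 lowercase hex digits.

e3ad

Key decimal bytes [206] = ce is 1 byte ≤ B = 4; zero-pad to 4 bytes: K' = ce 00 00 00.
K' ⊕ ipad = f8 36 36 36.
Inner input = f8 36 36 36 ∥ 01 f3 b4 4e.
Inner hash: even-index sum = 483 mod 256 = 227; odd-index sum = 429 mod 256 = 173 → e3 ad.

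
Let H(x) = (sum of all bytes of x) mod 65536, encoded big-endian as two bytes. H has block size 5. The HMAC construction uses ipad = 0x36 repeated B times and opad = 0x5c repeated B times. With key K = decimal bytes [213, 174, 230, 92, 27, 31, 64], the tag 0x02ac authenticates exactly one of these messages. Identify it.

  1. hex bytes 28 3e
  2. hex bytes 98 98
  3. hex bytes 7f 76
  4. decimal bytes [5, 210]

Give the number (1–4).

Key decimal bytes [213, 174, 230, 92, 27, 31, 64] = d5 ae e6 5c 1b 1f 40 is 7 bytes > B = 5, so hash it first: H(key) = 03 3f, then zero-pad to 5 bytes: K' = 03 3f 00 00 00.
K' ⊕ ipad = 35 09 36 36 36; K' ⊕ opad = 5f 63 5c 5c 5c.
m1: inner = H(35 09 36 36 36 28 3e) = 01 46; tag = H(5f 63 5c 5c 5c 01 46) = 021d
m2: inner = H(35 09 36 36 36 98 98) = 02 10; tag = H(5f 63 5c 5c 5c 02 10) = 01e8
m3: inner = H(35 09 36 36 36 7f 76) = 01 d5; tag = H(5f 63 5c 5c 5c 01 d5) = 02ac ← matches
m4: inner = H(35 09 36 36 36 05 d2) = 01 b7; tag = H(5f 63 5c 5c 5c 01 b7) = 028e

3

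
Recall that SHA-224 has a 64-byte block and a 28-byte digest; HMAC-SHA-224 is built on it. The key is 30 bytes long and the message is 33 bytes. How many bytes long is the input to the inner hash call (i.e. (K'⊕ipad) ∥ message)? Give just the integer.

97

Key is 30 ≤ 64 bytes, zero-padded: |K'| = 64.
Inner input = (K'⊕ipad) ∥ m → 64 + 33 = 97 bytes.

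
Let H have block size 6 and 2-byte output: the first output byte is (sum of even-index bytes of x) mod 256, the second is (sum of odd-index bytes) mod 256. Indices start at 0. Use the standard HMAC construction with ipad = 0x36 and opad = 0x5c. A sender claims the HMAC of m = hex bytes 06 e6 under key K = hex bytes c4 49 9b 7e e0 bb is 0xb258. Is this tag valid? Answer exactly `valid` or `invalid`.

Key hex bytes c4 49 9b 7e e0 bb is exactly B = 6 bytes: K' = c4 49 9b 7e e0 bb.
K' ⊕ ipad = f2 7f ad 48 d6 8d; K' ⊕ opad = 98 15 c7 22 bc e7.
Inner hash: even-index sum = 635 mod 256 = 123; odd-index sum = 570 mod 256 = 58 → 7b 3a.
Outer hash (recomputed tag): even-index sum = 662 mod 256 = 150; odd-index sum = 344 mod 256 = 88 → 96 58.
Recomputed tag = 9658; claimed = b258 → mismatch.

invalid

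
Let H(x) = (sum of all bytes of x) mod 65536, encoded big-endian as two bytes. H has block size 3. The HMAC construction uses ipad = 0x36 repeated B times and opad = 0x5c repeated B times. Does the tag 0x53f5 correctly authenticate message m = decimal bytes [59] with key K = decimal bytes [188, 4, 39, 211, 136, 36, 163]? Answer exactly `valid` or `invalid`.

Key decimal bytes [188, 4, 39, 211, 136, 36, 163] = bc 04 27 d3 88 24 a3 is 7 bytes > B = 3, so hash it first: H(key) = 03 09, then zero-pad to 3 bytes: K' = 03 09 00.
K' ⊕ ipad = 35 3f 36; K' ⊕ opad = 5f 55 5c.
Inner hash: sum = 53+63+54+59 = 229 → 00 e5.
Outer hash (recomputed tag): sum = 95+85+92+0+229 = 501 → 01 f5.
Recomputed tag = 01f5; claimed = 53f5 → mismatch.

invalid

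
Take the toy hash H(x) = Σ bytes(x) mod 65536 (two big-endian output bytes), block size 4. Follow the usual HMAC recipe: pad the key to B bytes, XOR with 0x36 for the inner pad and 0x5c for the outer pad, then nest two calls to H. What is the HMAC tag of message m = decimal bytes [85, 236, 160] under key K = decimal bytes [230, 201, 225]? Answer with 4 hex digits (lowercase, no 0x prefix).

0329

Key decimal bytes [230, 201, 225] = e6 c9 e1 is 3 bytes ≤ B = 4; zero-pad to 4 bytes: K' = e6 c9 e1 00.
K' ⊕ ipad = d0 ff d7 36.  K' ⊕ opad = ba 95 bd 5c.
Inner input = (K'⊕ipad) ∥ m = d0 ff d7 36 ∥ 55 ec a0.
Inner hash: sum = 208+255+215+54+85+236+160 = 1213 → 04 bd.
Outer input = (K'⊕opad) ∥ inner = ba 95 bd 5c ∥ 04 bd.
Outer hash (tag): sum = 186+149+189+92+4+189 = 809 → 03 29.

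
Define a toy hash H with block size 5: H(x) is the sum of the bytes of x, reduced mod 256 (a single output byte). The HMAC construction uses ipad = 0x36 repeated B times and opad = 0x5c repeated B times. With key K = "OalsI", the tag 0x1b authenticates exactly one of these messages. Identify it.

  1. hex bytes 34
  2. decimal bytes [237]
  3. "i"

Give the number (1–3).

Key "OalsI" = 4f 61 6c 73 49 is exactly B = 5 bytes: K' = 4f 61 6c 73 49.
K' ⊕ ipad = 79 57 5a 45 7f; K' ⊕ opad = 13 3d 30 2f 15.
m1: inner = H(79 57 5a 45 7f 34) = 22; tag = H(13 3d 30 2f 15 22) = e6
m2: inner = H(79 57 5a 45 7f ed) = db; tag = H(13 3d 30 2f 15 db) = 9f
m3: inner = H(79 57 5a 45 7f 69) = 57; tag = H(13 3d 30 2f 15 57) = 1b ← matches

3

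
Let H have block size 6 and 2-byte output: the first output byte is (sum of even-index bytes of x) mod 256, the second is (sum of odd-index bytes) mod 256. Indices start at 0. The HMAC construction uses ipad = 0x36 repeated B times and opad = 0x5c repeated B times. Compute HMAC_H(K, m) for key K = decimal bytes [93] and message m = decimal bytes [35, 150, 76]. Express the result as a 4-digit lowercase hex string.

Key decimal bytes [93] = 5d is 1 byte ≤ B = 6; zero-pad to 6 bytes: K' = 5d 00 00 00 00 00.
K' ⊕ ipad = 6b 36 36 36 36 36.  K' ⊕ opad = 01 5c 5c 5c 5c 5c.
Inner input = (K'⊕ipad) ∥ m = 6b 36 36 36 36 36 ∥ 23 96 4c.
Inner hash: even-index sum = 326 mod 256 = 70; odd-index sum = 312 mod 256 = 56 → 46 38.
Outer input = (K'⊕opad) ∥ inner = 01 5c 5c 5c 5c 5c ∥ 46 38.
Outer hash (tag): even-index sum = 255 mod 256 = 255; odd-index sum = 332 mod 256 = 76 → ff 4c.

ff4c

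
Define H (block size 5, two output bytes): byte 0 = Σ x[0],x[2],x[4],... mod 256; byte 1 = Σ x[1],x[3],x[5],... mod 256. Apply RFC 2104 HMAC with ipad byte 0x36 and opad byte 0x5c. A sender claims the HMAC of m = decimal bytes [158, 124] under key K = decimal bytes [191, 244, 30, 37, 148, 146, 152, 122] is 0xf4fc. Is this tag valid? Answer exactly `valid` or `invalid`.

valid

Key decimal bytes [191, 244, 30, 37, 148, 146, 152, 122] = bf f4 1e 25 94 92 98 7a is 8 bytes > B = 5, so hash it first: H(key) = 09 25, then zero-pad to 5 bytes: K' = 09 25 00 00 00.
K' ⊕ ipad = 3f 13 36 36 36; K' ⊕ opad = 55 79 5c 5c 5c.
Inner hash: even-index sum = 295 mod 256 = 39; odd-index sum = 231 mod 256 = 231 → 27 e7.
Outer hash (recomputed tag): even-index sum = 500 mod 256 = 244; odd-index sum = 252 mod 256 = 252 → f4 fc.
Recomputed tag = f4fc; claimed = f4fc → match.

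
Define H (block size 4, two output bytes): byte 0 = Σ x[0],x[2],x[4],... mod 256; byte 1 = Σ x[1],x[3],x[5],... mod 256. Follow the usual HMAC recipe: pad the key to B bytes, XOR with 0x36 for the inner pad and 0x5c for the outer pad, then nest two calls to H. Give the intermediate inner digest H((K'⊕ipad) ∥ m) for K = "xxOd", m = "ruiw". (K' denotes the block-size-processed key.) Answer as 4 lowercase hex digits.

Key "xxOd" = 78 78 4f 64 is exactly B = 4 bytes: K' = 78 78 4f 64.
K' ⊕ ipad = 4e 4e 79 52.
Inner input = 4e 4e 79 52 ∥ 72 75 69 77.
Inner hash: even-index sum = 418 mod 256 = 162; odd-index sum = 396 mod 256 = 140 → a2 8c.

a28c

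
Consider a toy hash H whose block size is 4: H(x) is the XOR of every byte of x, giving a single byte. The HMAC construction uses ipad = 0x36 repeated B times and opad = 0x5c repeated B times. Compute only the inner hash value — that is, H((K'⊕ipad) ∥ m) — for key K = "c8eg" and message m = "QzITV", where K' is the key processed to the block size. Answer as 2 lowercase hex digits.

Key "c8eg" = 63 38 65 67 is exactly B = 4 bytes: K' = 63 38 65 67.
K' ⊕ ipad = 55 0e 53 51.
Inner input = 55 0e 53 51 ∥ 51 7a 49 54 56.
Inner hash: XOR 55⊕0e⊕53⊕51⊕51⊕7a⊕49⊕54⊕56 = 39.

39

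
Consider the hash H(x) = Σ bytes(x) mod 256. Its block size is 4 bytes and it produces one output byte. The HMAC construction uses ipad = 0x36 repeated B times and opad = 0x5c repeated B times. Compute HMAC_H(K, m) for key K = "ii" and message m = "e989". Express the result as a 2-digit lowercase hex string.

5b

Key "ii" = 69 69 is 2 bytes ≤ B = 4; zero-pad to 4 bytes: K' = 69 69 00 00.
K' ⊕ ipad = 5f 5f 36 36.  K' ⊕ opad = 35 35 5c 5c.
Inner input = (K'⊕ipad) ∥ m = 5f 5f 36 36 ∥ 65 39 38 39.
Inner hash: sum = 95+95+54+54+101+57+56+57 = 569; mod 256 = 57 → 39.
Outer input = (K'⊕opad) ∥ inner = 35 35 5c 5c ∥ 39.
Outer hash (tag): sum = 53+53+92+92+57 = 347; mod 256 = 91 → 5b.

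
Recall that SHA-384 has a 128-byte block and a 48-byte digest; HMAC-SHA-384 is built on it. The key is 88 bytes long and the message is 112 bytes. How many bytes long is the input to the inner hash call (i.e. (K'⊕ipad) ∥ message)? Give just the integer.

240

Key is 88 ≤ 128 bytes, zero-padded: |K'| = 128.
Inner input = (K'⊕ipad) ∥ m → 128 + 112 = 240 bytes.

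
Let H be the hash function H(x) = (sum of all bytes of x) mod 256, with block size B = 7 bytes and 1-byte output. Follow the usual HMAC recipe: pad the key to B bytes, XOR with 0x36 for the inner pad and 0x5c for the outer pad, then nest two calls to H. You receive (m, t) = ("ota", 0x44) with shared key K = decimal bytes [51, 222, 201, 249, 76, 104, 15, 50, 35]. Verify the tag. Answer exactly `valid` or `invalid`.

Key decimal bytes [51, 222, 201, 249, 76, 104, 15, 50, 35] = 33 de c9 f9 4c 68 0f 32 23 is 9 bytes > B = 7, so hash it first: H(key) = eb, then zero-pad to 7 bytes: K' = eb 00 00 00 00 00 00.
K' ⊕ ipad = dd 36 36 36 36 36 36; K' ⊕ opad = b7 5c 5c 5c 5c 5c 5c.
Inner hash: sum = 221+54+54+54+54+54+54+111+116+97 = 869; mod 256 = 101 → 65.
Outer hash (recomputed tag): sum = 183+92+92+92+92+92+92+101 = 836; mod 256 = 68 → 44.
Recomputed tag = 44; claimed = 44 → match.

valid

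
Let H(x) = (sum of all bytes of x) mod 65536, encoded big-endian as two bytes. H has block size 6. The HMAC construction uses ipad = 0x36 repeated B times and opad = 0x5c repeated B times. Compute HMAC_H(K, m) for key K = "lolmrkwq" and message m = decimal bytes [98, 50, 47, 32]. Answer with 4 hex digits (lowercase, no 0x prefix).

0235

Key "lolmrkwq" = 6c 6f 6c 6d 72 6b 77 71 is 8 bytes > B = 6, so hash it first: H(key) = 03 79, then zero-pad to 6 bytes: K' = 03 79 00 00 00 00.
K' ⊕ ipad = 35 4f 36 36 36 36.  K' ⊕ opad = 5f 25 5c 5c 5c 5c.
Inner input = (K'⊕ipad) ∥ m = 35 4f 36 36 36 36 ∥ 62 32 2f 20.
Inner hash: sum = 53+79+54+54+54+54+98+50+47+32 = 575 → 02 3f.
Outer input = (K'⊕opad) ∥ inner = 5f 25 5c 5c 5c 5c ∥ 02 3f.
Outer hash (tag): sum = 95+37+92+92+92+92+2+63 = 565 → 02 35.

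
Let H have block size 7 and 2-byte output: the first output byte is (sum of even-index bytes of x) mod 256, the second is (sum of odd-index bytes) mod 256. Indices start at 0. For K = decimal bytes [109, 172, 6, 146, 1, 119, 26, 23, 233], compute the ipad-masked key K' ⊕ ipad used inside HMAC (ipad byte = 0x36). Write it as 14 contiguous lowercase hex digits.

41fa3636363636

Key decimal bytes [109, 172, 6, 146, 1, 119, 26, 23, 233] = 6d ac 06 92 01 77 1a 17 e9 is 9 bytes > B = 7, so hash it first: H(key) = 77 cc, then zero-pad to 7 bytes: K' = 77 cc 00 00 00 00 00.
XOR each byte with 0x36: 77⊕36=41, cc⊕36=fa, 00⊕36=36, 00⊕36=36, 00⊕36=36, 00⊕36=36, 00⊕36=36.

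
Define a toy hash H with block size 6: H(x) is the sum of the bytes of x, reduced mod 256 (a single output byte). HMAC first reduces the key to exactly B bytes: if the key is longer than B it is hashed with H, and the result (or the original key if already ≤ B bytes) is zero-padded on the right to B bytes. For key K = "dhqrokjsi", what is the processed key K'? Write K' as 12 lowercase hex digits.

|K| = 9 > B = 6, so first hash the key.
H(K): sum = 100+104+113+114+111+107+106+115+105 = 975; mod 256 = 207 → cf.
Zero-pad H(K) = cf to 6 bytes: K' = cf 00 00 00 00 00.

cf0000000000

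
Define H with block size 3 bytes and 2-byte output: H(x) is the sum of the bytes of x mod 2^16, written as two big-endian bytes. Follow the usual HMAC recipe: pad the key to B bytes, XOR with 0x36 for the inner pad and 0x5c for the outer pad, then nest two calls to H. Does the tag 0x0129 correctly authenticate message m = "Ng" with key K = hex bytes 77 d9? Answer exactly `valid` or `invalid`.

valid

Key hex bytes 77 d9 is 2 bytes ≤ B = 3; zero-pad to 3 bytes: K' = 77 d9 00.
K' ⊕ ipad = 41 ef 36; K' ⊕ opad = 2b 85 5c.
Inner hash: sum = 65+239+54+78+103 = 539 → 02 1b.
Outer hash (recomputed tag): sum = 43+133+92+2+27 = 297 → 01 29.
Recomputed tag = 0129; claimed = 0129 → match.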